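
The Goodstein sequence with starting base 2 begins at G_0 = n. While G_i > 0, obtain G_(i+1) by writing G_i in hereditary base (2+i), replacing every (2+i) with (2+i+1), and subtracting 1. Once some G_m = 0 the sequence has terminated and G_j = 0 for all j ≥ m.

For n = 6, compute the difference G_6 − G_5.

89204

i=0: 6 = 2^2 + 2 (b=2); 2→3: 3^3 + 3 = 30; 30−1 = 29
i=1: 29 = 3^3 + 2 (b=3); 3→4: 4^4 + 2 = 258; 258−1 = 257
i=2: 257 = 4^4 + 1 (b=4); 4→5: 5^5 + 1 = 3126; 3126−1 = 3125
i=3: 3125 = 5^5 (b=5); 5→6: 6^6 = 46656; 46656−1 = 46655
i=4: 46655 = 5·6^5 + 5·6^4 + 5·6^3 + 5·6^2 + 5·6 + 5 (b=6); 6→7: 5·7^5 + 5·7^4 + 5·7^3 + 5·7^2 + 5·7 + 5 = 98040; 98040−1 = 98039
i=5: 98039 = 5·7^5 + 5·7^4 + 5·7^3 + 5·7^2 + 5·7 + 4 (b=7); 7→8: 5·8^5 + 5·8^4 + 5·8^3 + 5·8^2 + 5·8 + 4 = 187244; 187244−1 = 187243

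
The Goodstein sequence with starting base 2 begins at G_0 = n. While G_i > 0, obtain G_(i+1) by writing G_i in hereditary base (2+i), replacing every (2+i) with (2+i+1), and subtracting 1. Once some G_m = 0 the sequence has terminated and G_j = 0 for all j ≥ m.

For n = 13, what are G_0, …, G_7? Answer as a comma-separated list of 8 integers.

13, 108, 1279, 16092, 280711, 5765998, 134219479, 3486786855

base 2: 13 = 2^(2 + 1) + 2^2 + 1; at 3: 3^(3 + 1) + 3^3 + 1 = 109; next = 108
base 3: 108 = 3^(3 + 1) + 3^3; at 4: 4^(4 + 1) + 4^4 = 1280; next = 1279
base 4: 1279 = 4^(4 + 1) + 3·4^3 + 3·4^2 + 3·4 + 3; at 5: 5^(5 + 1) + 3·5^3 + 3·5^2 + 3·5 + 3 = 16093; next = 16092
base 5: 16092 = 5^(5 + 1) + 3·5^3 + 3·5^2 + 3·5 + 2; at 6: 6^(6 + 1) + 3·6^3 + 3·6^2 + 3·6 + 2 = 280712; next = 280711
base 6: 280711 = 6^(6 + 1) + 3·6^3 + 3·6^2 + 3·6 + 1; at 7: 7^(7 + 1) + 3·7^3 + 3·7^2 + 3·7 + 1 = 5765999; next = 5765998
base 7: 5765998 = 7^(7 + 1) + 3·7^3 + 3·7^2 + 3·7; at 8: 8^(8 + 1) + 3·8^3 + 3·8^2 + 3·8 = 134219480; next = 134219479
base 8: 134219479 = 8^(8 + 1) + 3·8^3 + 3·8^2 + 2·8 + 7; at 9: 9^(9 + 1) + 3·9^3 + 3·9^2 + 2·9 + 7 = 3486786856; next = 3486786855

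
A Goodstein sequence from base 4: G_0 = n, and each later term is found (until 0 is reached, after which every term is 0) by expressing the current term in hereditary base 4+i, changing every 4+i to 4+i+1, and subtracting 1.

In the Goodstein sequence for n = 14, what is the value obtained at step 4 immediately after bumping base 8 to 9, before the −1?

23

base 4: 14 = 3·4 + 2; at 5: 3·5 + 2 = 17; next = 16
base 5: 16 = 3·5 + 1; at 6: 3·6 + 1 = 19; next = 18
base 6: 18 = 3·6; at 7: 3·7 = 21; next = 20
base 7: 20 = 2·7 + 6; at 8: 2·8 + 6 = 22; next = 21
base 8: 21 = 2·8 + 5; at 9: 2·9 + 5 = 23; next = 22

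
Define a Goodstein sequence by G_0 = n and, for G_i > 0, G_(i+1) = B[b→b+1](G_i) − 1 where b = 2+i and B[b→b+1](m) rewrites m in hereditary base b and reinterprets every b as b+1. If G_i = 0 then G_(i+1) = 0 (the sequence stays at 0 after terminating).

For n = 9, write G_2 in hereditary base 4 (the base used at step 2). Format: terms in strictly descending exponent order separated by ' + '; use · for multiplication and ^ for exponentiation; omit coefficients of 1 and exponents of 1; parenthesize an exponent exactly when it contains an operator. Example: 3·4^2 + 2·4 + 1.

9 —HB2→ 2^(2 + 1) + 1 —bump→ 3^(3 + 1) + 1 = 82 —(−1)→ 81
81 —HB3→ 3^(3 + 1) —bump→ 4^(4 + 1) = 1024 —(−1)→ 1023
1023 —HB4→ 3·4^4 + 3·4^3 + 3·4^2 + 3·4 + 3 —bump→ 3·5^5 + 3·5^3 + 3·5^2 + 3·5 + 3 = 9843 —(−1)→ 9842

3·4^4 + 3·4^3 + 3·4^2 + 3·4 + 3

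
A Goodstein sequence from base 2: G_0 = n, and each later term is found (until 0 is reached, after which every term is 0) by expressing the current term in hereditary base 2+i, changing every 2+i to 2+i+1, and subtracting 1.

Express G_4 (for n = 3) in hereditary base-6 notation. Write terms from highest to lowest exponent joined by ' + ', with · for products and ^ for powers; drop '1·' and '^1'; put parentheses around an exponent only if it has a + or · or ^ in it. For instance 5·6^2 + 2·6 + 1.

G_0 = 3. HB_2(3) = 2 + 1. Bump = 4. G_1 = 3.
G_1 = 3. HB_3(3) = 3. Bump = 4. G_2 = 3.
G_2 = 3. HB_4(3) = 3. Bump = 3. G_3 = 2.
G_3 = 2. HB_5(2) = 2. Bump = 2. G_4 = 1.
G_4 = 1. HB_6(1) = 1. Bump = 1. G_5 = 0.

1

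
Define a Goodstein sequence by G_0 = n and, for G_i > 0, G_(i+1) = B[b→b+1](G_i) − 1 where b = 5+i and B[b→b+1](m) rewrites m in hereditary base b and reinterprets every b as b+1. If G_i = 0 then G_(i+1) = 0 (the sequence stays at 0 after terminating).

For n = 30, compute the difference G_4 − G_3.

16

30 —HB5→ 5^2 + 5 —bump→ 6^2 + 6 = 42 —(−1)→ 41
41 —HB6→ 6^2 + 5 —bump→ 7^2 + 5 = 54 —(−1)→ 53
53 —HB7→ 7^2 + 4 —bump→ 8^2 + 4 = 68 —(−1)→ 67
67 —HB8→ 8^2 + 3 —bump→ 9^2 + 3 = 84 —(−1)→ 83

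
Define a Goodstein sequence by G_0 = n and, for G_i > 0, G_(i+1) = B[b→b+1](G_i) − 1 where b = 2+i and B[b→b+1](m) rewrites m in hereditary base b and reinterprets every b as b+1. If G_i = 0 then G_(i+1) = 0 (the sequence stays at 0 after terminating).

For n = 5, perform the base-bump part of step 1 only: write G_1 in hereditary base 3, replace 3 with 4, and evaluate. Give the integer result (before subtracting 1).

256

G_0=5  [base 2] 2^2 + 1  →[2↦3]→  3^3 + 1 = 28  −1 ⇒ G_1=27
G_1=27  [base 3] 3^3  →[3↦4]→  4^4 = 256  −1 ⇒ G_2=255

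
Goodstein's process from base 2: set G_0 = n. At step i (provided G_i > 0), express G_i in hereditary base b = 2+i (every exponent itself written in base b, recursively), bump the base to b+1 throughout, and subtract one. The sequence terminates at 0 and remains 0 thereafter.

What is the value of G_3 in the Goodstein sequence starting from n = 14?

18750

(0) 14|_2 = 2^(2 + 1) + 2^2 + 2 ↦ 3^(3 + 1) + 3^3 + 3|_3 = 111 ⇒ 110
(1) 110|_3 = 3^(3 + 1) + 3^3 + 2 ↦ 4^(4 + 1) + 4^4 + 2|_4 = 1282 ⇒ 1281
(2) 1281|_4 = 4^(4 + 1) + 4^4 + 1 ↦ 5^(5 + 1) + 5^5 + 1|_5 = 18751 ⇒ 18750
(3) 18750|_5 = 5^(5 + 1) + 5^5 ↦ 6^(6 + 1) + 6^6|_6 = 326592 ⇒ 326591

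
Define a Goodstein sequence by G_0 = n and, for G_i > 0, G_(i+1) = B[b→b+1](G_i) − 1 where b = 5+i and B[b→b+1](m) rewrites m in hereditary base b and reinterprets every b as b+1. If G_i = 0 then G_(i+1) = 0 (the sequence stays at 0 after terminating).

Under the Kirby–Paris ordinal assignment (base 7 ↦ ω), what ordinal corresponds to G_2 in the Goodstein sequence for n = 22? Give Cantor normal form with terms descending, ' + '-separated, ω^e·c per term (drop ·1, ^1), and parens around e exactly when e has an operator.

G_0=22  [base 5] 4·5 + 2  →[5↦6]→  4·6 + 2 = 26  −1 ⇒ G_1=25
G_1=25  [base 6] 4·6 + 1  →[6↦7]→  4·7 + 1 = 29  −1 ⇒ G_2=28
G_2=28  [base 7] 4·7  →[7↦8]→  4·8 = 32  −1 ⇒ G_3=31

ω·4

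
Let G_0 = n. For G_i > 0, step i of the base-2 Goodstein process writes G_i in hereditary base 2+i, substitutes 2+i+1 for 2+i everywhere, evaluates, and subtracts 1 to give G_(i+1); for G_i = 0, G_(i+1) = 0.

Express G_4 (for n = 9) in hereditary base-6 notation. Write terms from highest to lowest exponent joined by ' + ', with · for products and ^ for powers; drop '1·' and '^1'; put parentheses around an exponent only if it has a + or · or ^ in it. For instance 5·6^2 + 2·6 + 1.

9 —HB2→ 2^(2 + 1) + 1 —bump→ 3^(3 + 1) + 1 = 82 —(−1)→ 81
81 —HB3→ 3^(3 + 1) —bump→ 4^(4 + 1) = 1024 —(−1)→ 1023
1023 —HB4→ 3·4^4 + 3·4^3 + 3·4^2 + 3·4 + 3 —bump→ 3·5^5 + 3·5^3 + 3·5^2 + 3·5 + 3 = 9843 —(−1)→ 9842
9842 —HB5→ 3·5^5 + 3·5^3 + 3·5^2 + 3·5 + 2 —bump→ 3·6^6 + 3·6^3 + 3·6^2 + 3·6 + 2 = 140744 —(−1)→ 140743
140743 —HB6→ 3·6^6 + 3·6^3 + 3·6^2 + 3·6 + 1 —bump→ 3·7^7 + 3·7^3 + 3·7^2 + 3·7 + 1 = 2471827 —(−1)→ 2471826

3·6^6 + 3·6^3 + 3·6^2 + 3·6 + 1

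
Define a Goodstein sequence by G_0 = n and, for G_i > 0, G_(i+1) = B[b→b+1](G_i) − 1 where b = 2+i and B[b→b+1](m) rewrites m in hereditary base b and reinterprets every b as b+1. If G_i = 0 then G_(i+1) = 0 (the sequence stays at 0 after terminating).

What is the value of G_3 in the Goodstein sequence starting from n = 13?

base 2: 13 = 2^(2 + 1) + 2^2 + 1; at 3: 3^(3 + 1) + 3^3 + 1 = 109; next = 108
base 3: 108 = 3^(3 + 1) + 3^3; at 4: 4^(4 + 1) + 4^4 = 1280; next = 1279
base 4: 1279 = 4^(4 + 1) + 3·4^3 + 3·4^2 + 3·4 + 3; at 5: 5^(5 + 1) + 3·5^3 + 3·5^2 + 3·5 + 3 = 16093; next = 16092
base 5: 16092 = 5^(5 + 1) + 3·5^3 + 3·5^2 + 3·5 + 2; at 6: 6^(6 + 1) + 3·6^3 + 3·6^2 + 3·6 + 2 = 280712; next = 280711

16092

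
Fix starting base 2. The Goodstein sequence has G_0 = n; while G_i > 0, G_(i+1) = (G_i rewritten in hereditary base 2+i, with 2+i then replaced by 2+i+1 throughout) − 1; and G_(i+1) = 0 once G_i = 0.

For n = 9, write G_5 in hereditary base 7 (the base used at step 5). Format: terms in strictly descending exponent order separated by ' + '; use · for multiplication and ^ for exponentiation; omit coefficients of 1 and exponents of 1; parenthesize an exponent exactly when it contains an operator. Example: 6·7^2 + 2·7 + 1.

9 —HB2→ 2^(2 + 1) + 1 —bump→ 3^(3 + 1) + 1 = 82 —(−1)→ 81
81 —HB3→ 3^(3 + 1) —bump→ 4^(4 + 1) = 1024 —(−1)→ 1023
1023 —HB4→ 3·4^4 + 3·4^3 + 3·4^2 + 3·4 + 3 —bump→ 3·5^5 + 3·5^3 + 3·5^2 + 3·5 + 3 = 9843 —(−1)→ 9842
9842 —HB5→ 3·5^5 + 3·5^3 + 3·5^2 + 3·5 + 2 —bump→ 3·6^6 + 3·6^3 + 3·6^2 + 3·6 + 2 = 140744 —(−1)→ 140743
140743 —HB6→ 3·6^6 + 3·6^3 + 3·6^2 + 3·6 + 1 —bump→ 3·7^7 + 3·7^3 + 3·7^2 + 3·7 + 1 = 2471827 —(−1)→ 2471826

3·7^7 + 3·7^3 + 3·7^2 + 3·7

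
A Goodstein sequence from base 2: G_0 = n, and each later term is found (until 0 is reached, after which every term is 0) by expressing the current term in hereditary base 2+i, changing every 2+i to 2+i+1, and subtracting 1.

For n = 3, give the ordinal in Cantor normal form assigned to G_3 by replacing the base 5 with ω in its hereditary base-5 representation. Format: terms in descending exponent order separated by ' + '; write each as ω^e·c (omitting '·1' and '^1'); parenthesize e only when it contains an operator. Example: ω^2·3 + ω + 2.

2

3 —HB2→ 2 + 1 —bump→ 3 + 1 = 4 —(−1)→ 3
3 —HB3→ 3 —bump→ 4 = 4 —(−1)→ 3
3 —HB4→ 3 —bump→ 3 = 3 —(−1)→ 2
2 —HB5→ 2 —bump→ 2 = 2 —(−1)→ 1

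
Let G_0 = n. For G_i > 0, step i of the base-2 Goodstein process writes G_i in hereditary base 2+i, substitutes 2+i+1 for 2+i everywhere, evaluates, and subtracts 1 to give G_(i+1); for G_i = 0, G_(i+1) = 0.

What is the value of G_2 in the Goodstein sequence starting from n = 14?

1281

(0) 14|_2 = 2^(2 + 1) + 2^2 + 2 ↦ 3^(3 + 1) + 3^3 + 3|_3 = 111 ⇒ 110
(1) 110|_3 = 3^(3 + 1) + 3^3 + 2 ↦ 4^(4 + 1) + 4^4 + 2|_4 = 1282 ⇒ 1281
(2) 1281|_4 = 4^(4 + 1) + 4^4 + 1 ↦ 5^(5 + 1) + 5^5 + 1|_5 = 18751 ⇒ 18750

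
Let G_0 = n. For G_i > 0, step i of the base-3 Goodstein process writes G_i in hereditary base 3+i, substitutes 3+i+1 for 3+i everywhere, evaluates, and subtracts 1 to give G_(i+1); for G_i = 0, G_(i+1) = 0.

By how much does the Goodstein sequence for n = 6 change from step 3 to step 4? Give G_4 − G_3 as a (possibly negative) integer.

6 —HB3→ 2·3 —bump→ 2·4 = 8 —(−1)→ 7
7 —HB4→ 4 + 3 —bump→ 5 + 3 = 8 —(−1)→ 7
7 —HB5→ 5 + 2 —bump→ 6 + 2 = 8 —(−1)→ 7
7 —HB6→ 6 + 1 —bump→ 7 + 1 = 8 —(−1)→ 7

0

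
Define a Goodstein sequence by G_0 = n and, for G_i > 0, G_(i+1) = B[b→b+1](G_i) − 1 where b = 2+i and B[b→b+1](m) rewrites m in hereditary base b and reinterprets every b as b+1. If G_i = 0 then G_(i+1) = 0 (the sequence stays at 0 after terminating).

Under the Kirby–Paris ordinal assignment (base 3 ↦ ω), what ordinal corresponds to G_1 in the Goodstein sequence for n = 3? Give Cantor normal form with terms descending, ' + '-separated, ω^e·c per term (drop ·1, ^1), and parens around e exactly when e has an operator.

3 —HB2→ 2 + 1 —bump→ 3 + 1 = 4 —(−1)→ 3
3 —HB3→ 3 —bump→ 4 = 4 —(−1)→ 3

ω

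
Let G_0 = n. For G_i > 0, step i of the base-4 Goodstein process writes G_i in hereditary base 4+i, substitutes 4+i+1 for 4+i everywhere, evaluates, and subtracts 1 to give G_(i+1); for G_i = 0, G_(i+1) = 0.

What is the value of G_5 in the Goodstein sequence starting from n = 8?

i=0: 8 = 2·4 (b=4); 4→5: 2·5 = 10; 10−1 = 9
i=1: 9 = 5 + 4 (b=5); 5→6: 6 + 4 = 10; 10−1 = 9
i=2: 9 = 6 + 3 (b=6); 6→7: 7 + 3 = 10; 10−1 = 9
i=3: 9 = 7 + 2 (b=7); 7→8: 8 + 2 = 10; 10−1 = 9
i=4: 9 = 8 + 1 (b=8); 8→9: 9 + 1 = 10; 10−1 = 9
i=5: 9 = 9 (b=9); 9→10: 10 = 10; 10−1 = 9

9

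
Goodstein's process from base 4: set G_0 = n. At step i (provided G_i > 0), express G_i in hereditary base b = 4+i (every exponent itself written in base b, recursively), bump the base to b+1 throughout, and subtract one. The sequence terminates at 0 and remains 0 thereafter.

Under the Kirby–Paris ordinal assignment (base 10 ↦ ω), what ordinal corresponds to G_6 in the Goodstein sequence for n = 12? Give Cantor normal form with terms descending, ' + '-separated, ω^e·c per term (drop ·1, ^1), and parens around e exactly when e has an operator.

ω + 9

12 —HB4→ 3·4 —bump→ 3·5 = 15 —(−1)→ 14
14 —HB5→ 2·5 + 4 —bump→ 2·6 + 4 = 16 —(−1)→ 15
15 —HB6→ 2·6 + 3 —bump→ 2·7 + 3 = 17 —(−1)→ 16
16 —HB7→ 2·7 + 2 —bump→ 2·8 + 2 = 18 —(−1)→ 17
17 —HB8→ 2·8 + 1 —bump→ 2·9 + 1 = 19 —(−1)→ 18
18 —HB9→ 2·9 —bump→ 2·10 = 20 —(−1)→ 19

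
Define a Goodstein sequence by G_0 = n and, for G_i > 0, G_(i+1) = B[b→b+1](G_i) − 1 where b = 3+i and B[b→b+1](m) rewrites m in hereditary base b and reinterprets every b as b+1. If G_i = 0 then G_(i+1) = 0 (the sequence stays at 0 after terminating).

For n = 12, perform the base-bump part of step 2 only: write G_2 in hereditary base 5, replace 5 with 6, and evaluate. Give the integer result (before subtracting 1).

38

[0] 12 ≡ 3^2 + 3 (base 3). Lift 4: 20. −1: 19.
[1] 19 ≡ 4^2 + 3 (base 4). Lift 5: 28. −1: 27.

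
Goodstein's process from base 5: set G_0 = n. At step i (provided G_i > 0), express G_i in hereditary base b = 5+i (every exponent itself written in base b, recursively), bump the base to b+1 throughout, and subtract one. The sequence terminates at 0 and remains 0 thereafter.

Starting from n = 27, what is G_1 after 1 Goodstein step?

(0) 27|_5 = 5^2 + 2 ↦ 6^2 + 2|_6 = 38 ⇒ 37
(1) 37|_6 = 6^2 + 1 ↦ 7^2 + 1|_7 = 50 ⇒ 49

37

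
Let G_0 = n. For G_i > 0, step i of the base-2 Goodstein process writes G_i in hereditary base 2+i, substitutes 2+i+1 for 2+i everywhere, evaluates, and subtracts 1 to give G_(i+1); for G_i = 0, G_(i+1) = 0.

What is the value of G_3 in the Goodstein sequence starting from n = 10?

(0) 10|_2 = 2^(2 + 1) + 2 ↦ 3^(3 + 1) + 3|_3 = 84 ⇒ 83
(1) 83|_3 = 3^(3 + 1) + 2 ↦ 4^(4 + 1) + 2|_4 = 1026 ⇒ 1025
(2) 1025|_4 = 4^(4 + 1) + 1 ↦ 5^(5 + 1) + 1|_5 = 15626 ⇒ 15625
(3) 15625|_5 = 5^(5 + 1) ↦ 6^(6 + 1)|_6 = 279936 ⇒ 279935

15625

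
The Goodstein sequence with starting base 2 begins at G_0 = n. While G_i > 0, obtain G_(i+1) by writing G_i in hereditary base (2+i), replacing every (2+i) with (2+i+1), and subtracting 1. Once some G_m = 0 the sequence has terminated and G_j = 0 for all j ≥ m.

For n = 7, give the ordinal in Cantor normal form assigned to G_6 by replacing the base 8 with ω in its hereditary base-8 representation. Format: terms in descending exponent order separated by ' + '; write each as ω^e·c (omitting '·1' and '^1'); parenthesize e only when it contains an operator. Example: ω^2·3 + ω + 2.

base 2: 7 = 2^2 + 2 + 1; at 3: 3^3 + 3 + 1 = 31; next = 30
base 3: 30 = 3^3 + 3; at 4: 4^4 + 4 = 260; next = 259
base 4: 259 = 4^4 + 3; at 5: 5^5 + 3 = 3128; next = 3127
base 5: 3127 = 5^5 + 2; at 6: 6^6 + 2 = 46658; next = 46657
base 6: 46657 = 6^6 + 1; at 7: 7^7 + 1 = 823544; next = 823543
base 7: 823543 = 7^7; at 8: 8^8 = 16777216; next = 16777215
base 8: 16777215 = 7·8^7 + 7·8^6 + 7·8^5 + 7·8^4 + 7·8^3 + 7·8^2 + 7·8 + 7; at 9: 7·9^7 + 7·9^6 + 7·9^5 + 7·9^4 + 7·9^3 + 7·9^2 + 7·9 + 7 = 37665880; next = 37665879

ω^7·7 + ω^6·7 + ω^5·7 + ω^4·7 + ω^3·7 + ω^2·7 + ω·7 + 7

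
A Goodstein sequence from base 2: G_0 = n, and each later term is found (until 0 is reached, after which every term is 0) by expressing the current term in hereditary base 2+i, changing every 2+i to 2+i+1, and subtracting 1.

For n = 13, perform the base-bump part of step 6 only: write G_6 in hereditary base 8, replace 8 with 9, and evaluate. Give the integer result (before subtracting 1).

3486786856

13 —HB2→ 2^(2 + 1) + 2^2 + 1 —bump→ 3^(3 + 1) + 3^3 + 1 = 109 —(−1)→ 108
108 —HB3→ 3^(3 + 1) + 3^3 —bump→ 4^(4 + 1) + 4^4 = 1280 —(−1)→ 1279
1279 —HB4→ 4^(4 + 1) + 3·4^3 + 3·4^2 + 3·4 + 3 —bump→ 5^(5 + 1) + 3·5^3 + 3·5^2 + 3·5 + 3 = 16093 —(−1)→ 16092
16092 —HB5→ 5^(5 + 1) + 3·5^3 + 3·5^2 + 3·5 + 2 —bump→ 6^(6 + 1) + 3·6^3 + 3·6^2 + 3·6 + 2 = 280712 —(−1)→ 280711
280711 —HB6→ 6^(6 + 1) + 3·6^3 + 3·6^2 + 3·6 + 1 —bump→ 7^(7 + 1) + 3·7^3 + 3·7^2 + 3·7 + 1 = 5765999 —(−1)→ 5765998
5765998 —HB7→ 7^(7 + 1) + 3·7^3 + 3·7^2 + 3·7 —bump→ 8^(8 + 1) + 3·8^3 + 3·8^2 + 3·8 = 134219480 —(−1)→ 134219479
134219479 —HB8→ 8^(8 + 1) + 3·8^3 + 3·8^2 + 2·8 + 7 —bump→ 9^(9 + 1) + 3·9^3 + 3·9^2 + 2·9 + 7 = 3486786856 —(−1)→ 3486786855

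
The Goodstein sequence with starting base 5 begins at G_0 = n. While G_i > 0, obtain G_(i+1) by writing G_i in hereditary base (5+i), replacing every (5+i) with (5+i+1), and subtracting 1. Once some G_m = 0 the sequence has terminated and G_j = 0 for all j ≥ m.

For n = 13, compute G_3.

i=0: 13 = 2·5 + 3 (b=5); 5→6: 2·6 + 3 = 15; 15−1 = 14
i=1: 14 = 2·6 + 2 (b=6); 6→7: 2·7 + 2 = 16; 16−1 = 15
i=2: 15 = 2·7 + 1 (b=7); 7→8: 2·8 + 1 = 17; 17−1 = 16

16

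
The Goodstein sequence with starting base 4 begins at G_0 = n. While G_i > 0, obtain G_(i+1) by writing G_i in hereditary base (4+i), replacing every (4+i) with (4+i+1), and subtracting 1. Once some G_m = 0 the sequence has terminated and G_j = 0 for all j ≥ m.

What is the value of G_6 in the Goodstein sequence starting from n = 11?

(0) 11|_4 = 2·4 + 3 ↦ 2·5 + 3|_5 = 13 ⇒ 12
(1) 12|_5 = 2·5 + 2 ↦ 2·6 + 2|_6 = 14 ⇒ 13
(2) 13|_6 = 2·6 + 1 ↦ 2·7 + 1|_7 = 15 ⇒ 14
(3) 14|_7 = 2·7 ↦ 2·8|_8 = 16 ⇒ 15
(4) 15|_8 = 8 + 7 ↦ 9 + 7|_9 = 16 ⇒ 15
(5) 15|_9 = 9 + 6 ↦ 10 + 6|_10 = 16 ⇒ 15
(6) 15|_10 = 10 + 5 ↦ 11 + 5|_11 = 16 ⇒ 15

15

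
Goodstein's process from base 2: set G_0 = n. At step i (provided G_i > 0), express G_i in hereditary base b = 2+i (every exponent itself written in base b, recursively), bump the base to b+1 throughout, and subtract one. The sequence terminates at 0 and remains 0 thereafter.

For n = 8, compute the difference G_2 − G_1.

473

step 0: 8 = 2^(2 + 1); sub 3 for 2: 3^(3 + 1); = 81; G_1 = 81−1 = 80
step 1: 80 = 2·3^3 + 2·3^2 + 2·3 + 2; sub 4 for 3: 2·4^4 + 2·4^2 + 2·4 + 2; = 554; G_2 = 554−1 = 553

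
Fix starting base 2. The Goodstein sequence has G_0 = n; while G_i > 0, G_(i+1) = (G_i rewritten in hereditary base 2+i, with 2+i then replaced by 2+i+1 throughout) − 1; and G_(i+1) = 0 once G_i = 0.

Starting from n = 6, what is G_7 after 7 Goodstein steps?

G_0=6  [base 2] 2^2 + 2  →[2↦3]→  3^3 + 3 = 30  −1 ⇒ G_1=29
G_1=29  [base 3] 3^3 + 2  →[3↦4]→  4^4 + 2 = 258  −1 ⇒ G_2=257
G_2=257  [base 4] 4^4 + 1  →[4↦5]→  5^5 + 1 = 3126  −1 ⇒ G_3=3125
G_3=3125  [base 5] 5^5  →[5↦6]→  6^6 = 46656  −1 ⇒ G_4=46655
G_4=46655  [base 6] 5·6^5 + 5·6^4 + 5·6^3 + 5·6^2 + 5·6 + 5  →[6↦7]→  5·7^5 + 5·7^4 + 5·7^3 + 5·7^2 + 5·7 + 5 = 98040  −1 ⇒ G_5=98039
G_5=98039  [base 7] 5·7^5 + 5·7^4 + 5·7^3 + 5·7^2 + 5·7 + 4  →[7↦8]→  5·8^5 + 5·8^4 + 5·8^3 + 5·8^2 + 5·8 + 4 = 187244  −1 ⇒ G_6=187243
G_6=187243  [base 8] 5·8^5 + 5·8^4 + 5·8^3 + 5·8^2 + 5·8 + 3  →[8↦9]→  5·9^5 + 5·9^4 + 5·9^3 + 5·9^2 + 5·9 + 3 = 332148  −1 ⇒ G_7=332147

332147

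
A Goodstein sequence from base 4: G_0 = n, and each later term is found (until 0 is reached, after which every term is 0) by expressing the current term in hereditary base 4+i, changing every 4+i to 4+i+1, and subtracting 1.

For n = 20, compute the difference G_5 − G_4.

16

base 4: 20 = 4^2 + 4; at 5: 5^2 + 5 = 30; next = 29
base 5: 29 = 5^2 + 4; at 6: 6^2 + 4 = 40; next = 39
base 6: 39 = 6^2 + 3; at 7: 7^2 + 3 = 52; next = 51
base 7: 51 = 7^2 + 2; at 8: 8^2 + 2 = 66; next = 65
base 8: 65 = 8^2 + 1; at 9: 9^2 + 1 = 82; next = 81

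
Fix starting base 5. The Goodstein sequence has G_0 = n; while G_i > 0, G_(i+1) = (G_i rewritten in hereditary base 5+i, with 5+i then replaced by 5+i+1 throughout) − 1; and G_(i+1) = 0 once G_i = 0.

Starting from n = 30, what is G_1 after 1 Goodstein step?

G_0 = 30. HB_5(30) = 5^2 + 5. Bump = 42. G_1 = 41.
G_1 = 41. HB_6(41) = 6^2 + 5. Bump = 54. G_2 = 53.

41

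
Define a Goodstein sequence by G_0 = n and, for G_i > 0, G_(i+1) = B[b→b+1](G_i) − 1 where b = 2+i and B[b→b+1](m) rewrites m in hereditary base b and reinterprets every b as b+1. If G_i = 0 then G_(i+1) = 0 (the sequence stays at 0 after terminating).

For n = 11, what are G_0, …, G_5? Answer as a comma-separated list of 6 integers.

11, 84, 1027, 15627, 279937, 5764801

G_0 = 11. HB_2(11) = 2^(2 + 1) + 2 + 1. Bump = 85. G_1 = 84.
G_1 = 84. HB_3(84) = 3^(3 + 1) + 3. Bump = 1028. G_2 = 1027.
G_2 = 1027. HB_4(1027) = 4^(4 + 1) + 3. Bump = 15628. G_3 = 15627.
G_3 = 15627. HB_5(15627) = 5^(5 + 1) + 2. Bump = 279938. G_4 = 279937.
G_4 = 279937. HB_6(279937) = 6^(6 + 1) + 1. Bump = 5764802. G_5 = 5764801.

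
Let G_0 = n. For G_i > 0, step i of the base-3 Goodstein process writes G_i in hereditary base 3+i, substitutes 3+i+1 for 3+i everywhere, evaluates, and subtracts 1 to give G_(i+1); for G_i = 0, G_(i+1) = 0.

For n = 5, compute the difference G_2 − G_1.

5 —HB3→ 3 + 2 —bump→ 4 + 2 = 6 —(−1)→ 5
5 —HB4→ 4 + 1 —bump→ 5 + 1 = 6 —(−1)→ 5

0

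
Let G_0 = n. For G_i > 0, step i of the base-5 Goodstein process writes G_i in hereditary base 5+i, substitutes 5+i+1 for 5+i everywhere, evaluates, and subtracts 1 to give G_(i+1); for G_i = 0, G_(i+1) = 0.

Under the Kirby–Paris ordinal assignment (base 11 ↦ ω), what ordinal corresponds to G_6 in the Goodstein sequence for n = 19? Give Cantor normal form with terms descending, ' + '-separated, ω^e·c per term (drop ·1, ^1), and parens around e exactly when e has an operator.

ω·2 + 8

base 5: 19 = 3·5 + 4; at 6: 3·6 + 4 = 22; next = 21
base 6: 21 = 3·6 + 3; at 7: 3·7 + 3 = 24; next = 23
base 7: 23 = 3·7 + 2; at 8: 3·8 + 2 = 26; next = 25
base 8: 25 = 3·8 + 1; at 9: 3·9 + 1 = 28; next = 27
base 9: 27 = 3·9; at 10: 3·10 = 30; next = 29
base 10: 29 = 2·10 + 9; at 11: 2·11 + 9 = 31; next = 30
base 11: 30 = 2·11 + 8; at 12: 2·12 + 8 = 32; next = 31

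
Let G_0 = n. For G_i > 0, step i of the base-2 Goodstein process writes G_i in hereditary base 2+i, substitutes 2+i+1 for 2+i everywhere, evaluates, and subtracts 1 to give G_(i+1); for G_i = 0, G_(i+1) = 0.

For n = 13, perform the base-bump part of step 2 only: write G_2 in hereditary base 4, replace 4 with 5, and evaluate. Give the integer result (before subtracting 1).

base 2: 13 = 2^(2 + 1) + 2^2 + 1; at 3: 3^(3 + 1) + 3^3 + 1 = 109; next = 108
base 3: 108 = 3^(3 + 1) + 3^3; at 4: 4^(4 + 1) + 4^4 = 1280; next = 1279

16093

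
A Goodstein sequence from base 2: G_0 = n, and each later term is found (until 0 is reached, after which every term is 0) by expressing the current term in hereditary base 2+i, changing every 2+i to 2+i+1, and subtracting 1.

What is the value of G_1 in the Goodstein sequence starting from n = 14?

G_0 = 14. HB_2(14) = 2^(2 + 1) + 2^2 + 2. Bump = 111. G_1 = 110.
G_1 = 110. HB_3(110) = 3^(3 + 1) + 3^3 + 2. Bump = 1282. G_2 = 1281.

110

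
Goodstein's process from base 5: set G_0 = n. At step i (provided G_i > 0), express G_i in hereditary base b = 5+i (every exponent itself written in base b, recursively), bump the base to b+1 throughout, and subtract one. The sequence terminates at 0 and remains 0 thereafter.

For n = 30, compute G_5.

101

i=0: 30 = 5^2 + 5 (b=5); 5→6: 6^2 + 6 = 42; 42−1 = 41
i=1: 41 = 6^2 + 5 (b=6); 6→7: 7^2 + 5 = 54; 54−1 = 53
i=2: 53 = 7^2 + 4 (b=7); 7→8: 8^2 + 4 = 68; 68−1 = 67
i=3: 67 = 8^2 + 3 (b=8); 8→9: 9^2 + 3 = 84; 84−1 = 83
i=4: 83 = 9^2 + 2 (b=9); 9→10: 10^2 + 2 = 102; 102−1 = 101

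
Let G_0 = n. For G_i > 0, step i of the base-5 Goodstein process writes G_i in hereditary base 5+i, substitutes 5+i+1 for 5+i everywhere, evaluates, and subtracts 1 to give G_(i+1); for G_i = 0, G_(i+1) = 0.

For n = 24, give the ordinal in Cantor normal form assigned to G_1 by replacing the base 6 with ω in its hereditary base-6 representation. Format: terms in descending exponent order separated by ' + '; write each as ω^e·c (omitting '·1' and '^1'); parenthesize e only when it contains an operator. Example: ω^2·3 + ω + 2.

ω·4 + 3

base 5: 24 = 4·5 + 4; at 6: 4·6 + 4 = 28; next = 27
base 6: 27 = 4·6 + 3; at 7: 4·7 + 3 = 31; next = 30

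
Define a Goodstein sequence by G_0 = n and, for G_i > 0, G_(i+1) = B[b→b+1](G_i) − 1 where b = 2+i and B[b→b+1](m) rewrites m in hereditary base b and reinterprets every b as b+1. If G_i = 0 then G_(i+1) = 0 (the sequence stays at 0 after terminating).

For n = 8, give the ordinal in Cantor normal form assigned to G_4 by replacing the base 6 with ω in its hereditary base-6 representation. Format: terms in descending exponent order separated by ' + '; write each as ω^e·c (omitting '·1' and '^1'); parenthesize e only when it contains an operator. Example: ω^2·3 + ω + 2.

ω^ω·2 + ω^2·2 + ω + 5

base 2: 8 = 2^(2 + 1); at 3: 3^(3 + 1) = 81; next = 80
base 3: 80 = 2·3^3 + 2·3^2 + 2·3 + 2; at 4: 2·4^4 + 2·4^2 + 2·4 + 2 = 554; next = 553
base 4: 553 = 2·4^4 + 2·4^2 + 2·4 + 1; at 5: 2·5^5 + 2·5^2 + 2·5 + 1 = 6311; next = 6310
base 5: 6310 = 2·5^5 + 2·5^2 + 2·5; at 6: 2·6^6 + 2·6^2 + 2·6 = 93396; next = 93395
base 6: 93395 = 2·6^6 + 2·6^2 + 6 + 5; at 7: 2·7^7 + 2·7^2 + 7 + 5 = 1647196; next = 1647195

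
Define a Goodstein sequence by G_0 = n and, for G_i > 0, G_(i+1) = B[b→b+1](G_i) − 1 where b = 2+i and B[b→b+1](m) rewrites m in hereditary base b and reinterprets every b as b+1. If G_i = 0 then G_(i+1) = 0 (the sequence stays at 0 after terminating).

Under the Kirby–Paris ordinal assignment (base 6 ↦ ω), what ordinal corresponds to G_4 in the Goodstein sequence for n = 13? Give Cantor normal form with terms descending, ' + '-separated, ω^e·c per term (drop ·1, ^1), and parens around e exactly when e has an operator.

13 —HB2→ 2^(2 + 1) + 2^2 + 1 —bump→ 3^(3 + 1) + 3^3 + 1 = 109 —(−1)→ 108
108 —HB3→ 3^(3 + 1) + 3^3 —bump→ 4^(4 + 1) + 4^4 = 1280 —(−1)→ 1279
1279 —HB4→ 4^(4 + 1) + 3·4^3 + 3·4^2 + 3·4 + 3 —bump→ 5^(5 + 1) + 3·5^3 + 3·5^2 + 3·5 + 3 = 16093 —(−1)→ 16092
16092 —HB5→ 5^(5 + 1) + 3·5^3 + 3·5^2 + 3·5 + 2 —bump→ 6^(6 + 1) + 3·6^3 + 3·6^2 + 3·6 + 2 = 280712 —(−1)→ 280711
280711 —HB6→ 6^(6 + 1) + 3·6^3 + 3·6^2 + 3·6 + 1 —bump→ 7^(7 + 1) + 3·7^3 + 3·7^2 + 3·7 + 1 = 5765999 —(−1)→ 5765998

ω^(ω + 1) + ω^3·3 + ω^2·3 + ω·3 + 1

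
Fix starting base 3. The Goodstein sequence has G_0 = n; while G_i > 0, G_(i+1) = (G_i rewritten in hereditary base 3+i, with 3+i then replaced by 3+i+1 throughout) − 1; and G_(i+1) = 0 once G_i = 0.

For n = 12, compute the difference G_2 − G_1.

[0] 12 ≡ 3^2 + 3 (base 3). Lift 4: 20. −1: 19.
[1] 19 ≡ 4^2 + 3 (base 4). Lift 5: 28. −1: 27.

8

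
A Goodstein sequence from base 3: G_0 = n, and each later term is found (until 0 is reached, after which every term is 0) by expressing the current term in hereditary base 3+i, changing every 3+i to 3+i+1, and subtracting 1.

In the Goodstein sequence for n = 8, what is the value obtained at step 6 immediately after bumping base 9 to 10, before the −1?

step 0: 8 = 2·3 + 2; sub 4 for 3: 2·4 + 2; = 10; G_1 = 10−1 = 9
step 1: 9 = 2·4 + 1; sub 5 for 4: 2·5 + 1; = 11; G_2 = 11−1 = 10
step 2: 10 = 2·5; sub 6 for 5: 2·6; = 12; G_3 = 12−1 = 11
step 3: 11 = 6 + 5; sub 7 for 6: 7 + 5; = 12; G_4 = 12−1 = 11
step 4: 11 = 7 + 4; sub 8 for 7: 8 + 4; = 12; G_5 = 12−1 = 11
step 5: 11 = 8 + 3; sub 9 for 8: 9 + 3; = 12; G_6 = 12−1 = 11
step 6: 11 = 9 + 2; sub 10 for 9: 10 + 2; = 12; G_7 = 12−1 = 11

12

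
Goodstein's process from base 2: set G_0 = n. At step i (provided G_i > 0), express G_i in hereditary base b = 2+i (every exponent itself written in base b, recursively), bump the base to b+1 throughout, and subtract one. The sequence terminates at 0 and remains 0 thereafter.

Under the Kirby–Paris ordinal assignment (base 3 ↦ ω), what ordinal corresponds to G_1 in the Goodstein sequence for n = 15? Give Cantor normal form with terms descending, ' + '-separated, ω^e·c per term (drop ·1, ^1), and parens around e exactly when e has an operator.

15 —HB2→ 2^(2 + 1) + 2^2 + 2 + 1 —bump→ 3^(3 + 1) + 3^3 + 3 + 1 = 112 —(−1)→ 111
111 —HB3→ 3^(3 + 1) + 3^3 + 3 —bump→ 4^(4 + 1) + 4^4 + 4 = 1284 —(−1)→ 1283

ω^(ω + 1) + ω^ω + ω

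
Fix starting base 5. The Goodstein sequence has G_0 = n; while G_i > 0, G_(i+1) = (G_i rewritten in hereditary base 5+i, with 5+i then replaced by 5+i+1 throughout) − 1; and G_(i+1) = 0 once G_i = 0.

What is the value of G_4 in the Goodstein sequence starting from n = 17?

24

base 5: 17 = 3·5 + 2; at 6: 3·6 + 2 = 20; next = 19
base 6: 19 = 3·6 + 1; at 7: 3·7 + 1 = 22; next = 21
base 7: 21 = 3·7; at 8: 3·8 = 24; next = 23
base 8: 23 = 2·8 + 7; at 9: 2·9 + 7 = 25; next = 24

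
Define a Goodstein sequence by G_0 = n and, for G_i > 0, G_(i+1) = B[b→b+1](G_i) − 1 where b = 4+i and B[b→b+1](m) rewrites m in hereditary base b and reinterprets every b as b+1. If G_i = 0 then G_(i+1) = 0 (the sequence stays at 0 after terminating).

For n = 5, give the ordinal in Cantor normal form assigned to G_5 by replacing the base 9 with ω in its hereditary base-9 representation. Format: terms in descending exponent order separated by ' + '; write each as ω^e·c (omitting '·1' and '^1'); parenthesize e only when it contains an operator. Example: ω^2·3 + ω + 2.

(0) 5|_4 = 4 + 1 ↦ 5 + 1|_5 = 6 ⇒ 5
(1) 5|_5 = 5 ↦ 6|_6 = 6 ⇒ 5
(2) 5|_6 = 5 ↦ 5|_7 = 5 ⇒ 4
(3) 4|_7 = 4 ↦ 4|_8 = 4 ⇒ 3
(4) 3|_8 = 3 ↦ 3|_9 = 3 ⇒ 2

2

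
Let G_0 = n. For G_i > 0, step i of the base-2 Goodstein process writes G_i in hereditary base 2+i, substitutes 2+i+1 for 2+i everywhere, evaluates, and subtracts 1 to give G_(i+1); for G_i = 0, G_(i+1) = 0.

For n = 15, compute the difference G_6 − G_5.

base 2: 15 = 2^(2 + 1) + 2^2 + 2 + 1; at 3: 3^(3 + 1) + 3^3 + 3 + 1 = 112; next = 111
base 3: 111 = 3^(3 + 1) + 3^3 + 3; at 4: 4^(4 + 1) + 4^4 + 4 = 1284; next = 1283
base 4: 1283 = 4^(4 + 1) + 4^4 + 3; at 5: 5^(5 + 1) + 5^5 + 3 = 18753; next = 18752
base 5: 18752 = 5^(5 + 1) + 5^5 + 2; at 6: 6^(6 + 1) + 6^6 + 2 = 326594; next = 326593
base 6: 326593 = 6^(6 + 1) + 6^6 + 1; at 7: 7^(7 + 1) + 7^7 + 1 = 6588345; next = 6588344
base 7: 6588344 = 7^(7 + 1) + 7^7; at 8: 8^(8 + 1) + 8^8 = 150994944; next = 150994943

144406599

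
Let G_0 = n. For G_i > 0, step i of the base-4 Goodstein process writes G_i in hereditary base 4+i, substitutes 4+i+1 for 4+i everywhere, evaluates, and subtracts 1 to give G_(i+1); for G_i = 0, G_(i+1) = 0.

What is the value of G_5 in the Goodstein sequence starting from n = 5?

2

(0) 5|_4 = 4 + 1 ↦ 5 + 1|_5 = 6 ⇒ 5
(1) 5|_5 = 5 ↦ 6|_6 = 6 ⇒ 5
(2) 5|_6 = 5 ↦ 5|_7 = 5 ⇒ 4
(3) 4|_7 = 4 ↦ 4|_8 = 4 ⇒ 3
(4) 3|_8 = 3 ↦ 3|_9 = 3 ⇒ 2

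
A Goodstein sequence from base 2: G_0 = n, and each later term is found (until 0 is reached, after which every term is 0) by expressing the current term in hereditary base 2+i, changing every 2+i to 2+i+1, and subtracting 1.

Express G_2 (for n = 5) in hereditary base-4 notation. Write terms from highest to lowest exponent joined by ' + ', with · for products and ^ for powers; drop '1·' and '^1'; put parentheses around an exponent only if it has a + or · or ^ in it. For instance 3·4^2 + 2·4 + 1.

3·4^3 + 3·4^2 + 3·4 + 3

[0] 5 ≡ 2^2 + 1 (base 2). Lift 3: 28. −1: 27.
[1] 27 ≡ 3^3 (base 3). Lift 4: 256. −1: 255.
[2] 255 ≡ 3·4^3 + 3·4^2 + 3·4 + 3 (base 4). Lift 5: 468. −1: 467.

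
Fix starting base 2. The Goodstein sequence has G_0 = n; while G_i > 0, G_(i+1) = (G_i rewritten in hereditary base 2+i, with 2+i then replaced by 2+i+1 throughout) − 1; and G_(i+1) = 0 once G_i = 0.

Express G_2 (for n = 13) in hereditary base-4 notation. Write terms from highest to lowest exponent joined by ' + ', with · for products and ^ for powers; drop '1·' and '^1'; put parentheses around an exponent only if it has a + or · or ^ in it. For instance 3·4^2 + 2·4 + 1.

G_0 = 13. HB_2(13) = 2^(2 + 1) + 2^2 + 1. Bump = 109. G_1 = 108.
G_1 = 108. HB_3(108) = 3^(3 + 1) + 3^3. Bump = 1280. G_2 = 1279.

4^(4 + 1) + 3·4^3 + 3·4^2 + 3·4 + 3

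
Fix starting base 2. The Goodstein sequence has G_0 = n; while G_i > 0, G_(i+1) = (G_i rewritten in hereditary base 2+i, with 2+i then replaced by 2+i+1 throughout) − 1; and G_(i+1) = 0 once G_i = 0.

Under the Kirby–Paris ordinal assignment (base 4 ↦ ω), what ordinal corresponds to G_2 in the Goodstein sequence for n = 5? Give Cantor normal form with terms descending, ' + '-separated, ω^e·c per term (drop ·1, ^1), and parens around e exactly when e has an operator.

ω^3·3 + ω^2·3 + ω·3 + 3

G_0 = 5. HB_2(5) = 2^2 + 1. Bump = 28. G_1 = 27.
G_1 = 27. HB_3(27) = 3^3. Bump = 256. G_2 = 255.
G_2 = 255. HB_4(255) = 3·4^3 + 3·4^2 + 3·4 + 3. Bump = 468. G_3 = 467.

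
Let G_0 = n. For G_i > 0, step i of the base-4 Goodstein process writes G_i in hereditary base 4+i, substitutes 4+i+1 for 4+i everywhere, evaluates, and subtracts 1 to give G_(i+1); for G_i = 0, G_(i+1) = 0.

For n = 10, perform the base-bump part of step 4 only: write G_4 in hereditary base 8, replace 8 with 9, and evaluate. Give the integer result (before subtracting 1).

10 —HB4→ 2·4 + 2 —bump→ 2·5 + 2 = 12 —(−1)→ 11
11 —HB5→ 2·5 + 1 —bump→ 2·6 + 1 = 13 —(−1)→ 12
12 —HB6→ 2·6 —bump→ 2·7 = 14 —(−1)→ 13
13 —HB7→ 7 + 6 —bump→ 8 + 6 = 14 —(−1)→ 13
13 —HB8→ 8 + 5 —bump→ 9 + 5 = 14 —(−1)→ 13

14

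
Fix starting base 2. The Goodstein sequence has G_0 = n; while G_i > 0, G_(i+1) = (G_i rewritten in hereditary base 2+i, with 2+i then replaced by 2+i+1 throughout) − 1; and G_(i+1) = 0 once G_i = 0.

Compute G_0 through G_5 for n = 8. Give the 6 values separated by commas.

8, 80, 553, 6310, 93395, 1647195

G_0=8  [base 2] 2^(2 + 1)  →[2↦3]→  3^(3 + 1) = 81  −1 ⇒ G_1=80
G_1=80  [base 3] 2·3^3 + 2·3^2 + 2·3 + 2  →[3↦4]→  2·4^4 + 2·4^2 + 2·4 + 2 = 554  −1 ⇒ G_2=553
G_2=553  [base 4] 2·4^4 + 2·4^2 + 2·4 + 1  →[4↦5]→  2·5^5 + 2·5^2 + 2·5 + 1 = 6311  −1 ⇒ G_3=6310
G_3=6310  [base 5] 2·5^5 + 2·5^2 + 2·5  →[5↦6]→  2·6^6 + 2·6^2 + 2·6 = 93396  −1 ⇒ G_4=93395
G_4=93395  [base 6] 2·6^6 + 2·6^2 + 6 + 5  →[6↦7]→  2·7^7 + 2·7^2 + 7 + 5 = 1647196  −1 ⇒ G_5=1647195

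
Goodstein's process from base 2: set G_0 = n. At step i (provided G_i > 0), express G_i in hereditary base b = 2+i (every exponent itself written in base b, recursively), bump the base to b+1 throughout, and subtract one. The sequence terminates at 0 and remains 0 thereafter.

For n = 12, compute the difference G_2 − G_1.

12 —HB2→ 2^(2 + 1) + 2^2 —bump→ 3^(3 + 1) + 3^3 = 108 —(−1)→ 107
107 —HB3→ 3^(3 + 1) + 2·3^2 + 2·3 + 2 —bump→ 4^(4 + 1) + 2·4^2 + 2·4 + 2 = 1066 —(−1)→ 1065

958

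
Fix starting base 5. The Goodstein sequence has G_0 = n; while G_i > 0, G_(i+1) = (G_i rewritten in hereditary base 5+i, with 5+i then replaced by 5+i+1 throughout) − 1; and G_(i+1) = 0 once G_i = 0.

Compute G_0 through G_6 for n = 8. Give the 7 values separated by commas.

(0) 8|_5 = 5 + 3 ↦ 6 + 3|_6 = 9 ⇒ 8
(1) 8|_6 = 6 + 2 ↦ 7 + 2|_7 = 9 ⇒ 8
(2) 8|_7 = 7 + 1 ↦ 8 + 1|_8 = 9 ⇒ 8
(3) 8|_8 = 8 ↦ 9|_9 = 9 ⇒ 8
(4) 8|_9 = 8 ↦ 8|_10 = 8 ⇒ 7
(5) 7|_10 = 7 ↦ 7|_11 = 7 ⇒ 6

8, 8, 8, 8, 8, 7, 6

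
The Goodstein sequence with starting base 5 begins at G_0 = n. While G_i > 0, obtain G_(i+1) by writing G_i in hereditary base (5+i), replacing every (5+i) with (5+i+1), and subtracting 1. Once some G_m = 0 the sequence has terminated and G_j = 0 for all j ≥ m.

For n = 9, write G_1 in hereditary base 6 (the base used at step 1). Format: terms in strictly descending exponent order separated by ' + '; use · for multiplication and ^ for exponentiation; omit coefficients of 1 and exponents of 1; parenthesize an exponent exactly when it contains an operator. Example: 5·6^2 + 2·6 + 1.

6 + 3

step 0: 9 = 5 + 4; sub 6 for 5: 6 + 4; = 10; G_1 = 10−1 = 9
step 1: 9 = 6 + 3; sub 7 for 6: 7 + 3; = 10; G_2 = 10−1 = 9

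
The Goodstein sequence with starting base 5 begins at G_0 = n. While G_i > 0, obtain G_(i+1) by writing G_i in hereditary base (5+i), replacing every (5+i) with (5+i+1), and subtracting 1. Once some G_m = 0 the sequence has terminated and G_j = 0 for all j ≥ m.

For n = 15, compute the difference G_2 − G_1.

1

step 0: 15 = 3·5; sub 6 for 5: 3·6; = 18; G_1 = 18−1 = 17
step 1: 17 = 2·6 + 5; sub 7 for 6: 2·7 + 5; = 19; G_2 = 19−1 = 18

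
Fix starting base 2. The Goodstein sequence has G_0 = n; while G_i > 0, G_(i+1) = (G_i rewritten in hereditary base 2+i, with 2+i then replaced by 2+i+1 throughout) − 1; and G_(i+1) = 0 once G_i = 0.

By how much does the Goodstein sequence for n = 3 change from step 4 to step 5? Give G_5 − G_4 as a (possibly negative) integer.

-1

G_0 = 3. HB_2(3) = 2 + 1. Bump = 4. G_1 = 3.
G_1 = 3. HB_3(3) = 3. Bump = 4. G_2 = 3.
G_2 = 3. HB_4(3) = 3. Bump = 3. G_3 = 2.
G_3 = 2. HB_5(2) = 2. Bump = 2. G_4 = 1.
G_4 = 1. HB_6(1) = 1. Bump = 1. G_5 = 0.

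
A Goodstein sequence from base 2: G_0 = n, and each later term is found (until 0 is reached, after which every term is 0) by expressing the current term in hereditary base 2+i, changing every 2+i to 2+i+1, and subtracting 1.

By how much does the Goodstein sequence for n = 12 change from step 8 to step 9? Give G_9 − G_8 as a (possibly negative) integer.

step 0: 12 = 2^(2 + 1) + 2^2; sub 3 for 2: 3^(3 + 1) + 3^3; = 108; G_1 = 108−1 = 107
step 1: 107 = 3^(3 + 1) + 2·3^2 + 2·3 + 2; sub 4 for 3: 4^(4 + 1) + 2·4^2 + 2·4 + 2; = 1066; G_2 = 1066−1 = 1065
step 2: 1065 = 4^(4 + 1) + 2·4^2 + 2·4 + 1; sub 5 for 4: 5^(5 + 1) + 2·5^2 + 2·5 + 1; = 15686; G_3 = 15686−1 = 15685
step 3: 15685 = 5^(5 + 1) + 2·5^2 + 2·5; sub 6 for 5: 6^(6 + 1) + 2·6^2 + 2·6; = 280020; G_4 = 280020−1 = 280019
step 4: 280019 = 6^(6 + 1) + 2·6^2 + 6 + 5; sub 7 for 6: 7^(7 + 1) + 2·7^2 + 7 + 5; = 5764911; G_5 = 5764911−1 = 5764910
step 5: 5764910 = 7^(7 + 1) + 2·7^2 + 7 + 4; sub 8 for 7: 8^(8 + 1) + 2·8^2 + 8 + 4; = 134217868; G_6 = 134217868−1 = 134217867
step 6: 134217867 = 8^(8 + 1) + 2·8^2 + 8 + 3; sub 9 for 8: 9^(9 + 1) + 2·9^2 + 9 + 3; = 3486784575; G_7 = 3486784575−1 = 3486784574
step 7: 3486784574 = 9^(9 + 1) + 2·9^2 + 9 + 2; sub 10 for 9: 10^(10 + 1) + 2·10^2 + 10 + 2; = 100000000212; G_8 = 100000000212−1 = 100000000211
step 8: 100000000211 = 10^(10 + 1) + 2·10^2 + 10 + 1; sub 11 for 10: 11^(11 + 1) + 2·11^2 + 11 + 1; = 3138428376975; G_9 = 3138428376975−1 = 3138428376974

3038428376763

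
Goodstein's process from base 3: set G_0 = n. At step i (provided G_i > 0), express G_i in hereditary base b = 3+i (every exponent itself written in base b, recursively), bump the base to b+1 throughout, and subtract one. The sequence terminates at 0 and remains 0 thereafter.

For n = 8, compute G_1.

9

step 0: 8 = 2·3 + 2; sub 4 for 3: 2·4 + 2; = 10; G_1 = 10−1 = 9
step 1: 9 = 2·4 + 1; sub 5 for 4: 2·5 + 1; = 11; G_2 = 11−1 = 10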